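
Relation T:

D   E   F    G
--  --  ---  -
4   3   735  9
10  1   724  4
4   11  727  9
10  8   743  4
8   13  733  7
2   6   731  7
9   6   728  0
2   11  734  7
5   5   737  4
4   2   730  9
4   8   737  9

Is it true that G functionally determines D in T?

G=9: 4 rows → D = 4, 4, 4, 4 ✓
G=4: 3 rows → D takes values {10, 5} — violation
G=7: 3 rows → D takes values {8, 2} — violation
G=0: 1 row → D = 9 ✓
Two rows agree on G but differ on D, so G → D does not hold.

No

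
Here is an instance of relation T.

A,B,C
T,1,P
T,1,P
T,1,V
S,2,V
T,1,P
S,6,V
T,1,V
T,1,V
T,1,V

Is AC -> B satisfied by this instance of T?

(A=T, C=P): 3 rows → B = 1, 1, 1 ✓
(A=T, C=V): 4 rows → B = 1, 1, 1, 1 ✓
(A=S, C=V): 2 rows → B takes values {2, 6} — violation
Two rows agree on AC but differ on B, so AC -> B does not hold.

No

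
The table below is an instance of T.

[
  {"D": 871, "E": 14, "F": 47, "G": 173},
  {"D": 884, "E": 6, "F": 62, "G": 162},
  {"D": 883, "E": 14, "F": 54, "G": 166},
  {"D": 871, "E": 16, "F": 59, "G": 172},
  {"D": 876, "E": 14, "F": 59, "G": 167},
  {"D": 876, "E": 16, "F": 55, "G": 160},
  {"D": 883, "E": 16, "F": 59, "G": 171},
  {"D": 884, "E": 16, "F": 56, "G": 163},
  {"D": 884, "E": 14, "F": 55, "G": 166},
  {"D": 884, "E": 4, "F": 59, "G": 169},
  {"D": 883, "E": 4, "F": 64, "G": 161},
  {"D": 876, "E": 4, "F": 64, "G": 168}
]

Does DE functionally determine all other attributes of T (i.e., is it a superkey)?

Yes

All 12 rows have distinct DE values, so DE → (all attributes) holds and DE is a superkey.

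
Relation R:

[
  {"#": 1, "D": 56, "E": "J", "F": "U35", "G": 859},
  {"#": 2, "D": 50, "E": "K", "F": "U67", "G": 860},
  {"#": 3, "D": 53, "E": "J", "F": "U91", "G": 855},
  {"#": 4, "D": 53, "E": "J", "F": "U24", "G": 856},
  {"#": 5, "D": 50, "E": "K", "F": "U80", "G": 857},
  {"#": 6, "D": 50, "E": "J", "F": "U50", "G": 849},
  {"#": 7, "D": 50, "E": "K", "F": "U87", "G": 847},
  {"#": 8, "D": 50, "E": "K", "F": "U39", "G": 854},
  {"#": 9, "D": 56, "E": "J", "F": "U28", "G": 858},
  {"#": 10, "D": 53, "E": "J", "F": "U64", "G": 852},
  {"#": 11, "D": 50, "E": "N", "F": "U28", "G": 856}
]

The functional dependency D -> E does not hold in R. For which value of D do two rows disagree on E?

D=56: rows 1, 9 → E = J, J ✓
D=50: rows 2, 5, 6, 7, 8, 11 → E takes values {K, J, N} — violation
D=53: rows 3, 4, 10 → E = J, J, J ✓
The only D value with inconsistent E is D=50.

50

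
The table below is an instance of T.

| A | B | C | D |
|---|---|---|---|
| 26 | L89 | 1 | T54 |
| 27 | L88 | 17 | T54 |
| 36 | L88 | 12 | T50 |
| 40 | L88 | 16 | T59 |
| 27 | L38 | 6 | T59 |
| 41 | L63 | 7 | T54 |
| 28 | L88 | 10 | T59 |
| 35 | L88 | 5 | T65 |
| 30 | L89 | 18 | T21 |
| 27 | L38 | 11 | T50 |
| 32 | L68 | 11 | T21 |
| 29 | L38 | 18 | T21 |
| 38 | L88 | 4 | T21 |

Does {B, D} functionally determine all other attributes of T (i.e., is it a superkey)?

No

Two distinct rows share (B=L88, D=T59), so {B, D} does not determine every attribute — not a superkey.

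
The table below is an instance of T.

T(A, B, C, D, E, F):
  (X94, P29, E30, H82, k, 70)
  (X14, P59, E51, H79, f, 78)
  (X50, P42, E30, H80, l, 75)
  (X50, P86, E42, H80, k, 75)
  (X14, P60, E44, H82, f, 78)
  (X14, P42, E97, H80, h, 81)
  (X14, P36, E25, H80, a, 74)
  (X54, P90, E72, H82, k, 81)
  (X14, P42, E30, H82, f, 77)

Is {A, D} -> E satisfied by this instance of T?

No

(A=X94, D=H82): 1 row → E = k ✓
(A=X14, D=H79): 1 row → E = f ✓
(A=X50, D=H80): 2 rows → E takes values {l, k} — violation
(A=X14, D=H82): 2 rows → E = f, f ✓
(A=X14, D=H80): 2 rows → E takes values {h, a} — violation
(A=X54, D=H82): 1 row → E = k ✓
Two rows agree on {A, D} but differ on E, so {A, D} -> E does not hold.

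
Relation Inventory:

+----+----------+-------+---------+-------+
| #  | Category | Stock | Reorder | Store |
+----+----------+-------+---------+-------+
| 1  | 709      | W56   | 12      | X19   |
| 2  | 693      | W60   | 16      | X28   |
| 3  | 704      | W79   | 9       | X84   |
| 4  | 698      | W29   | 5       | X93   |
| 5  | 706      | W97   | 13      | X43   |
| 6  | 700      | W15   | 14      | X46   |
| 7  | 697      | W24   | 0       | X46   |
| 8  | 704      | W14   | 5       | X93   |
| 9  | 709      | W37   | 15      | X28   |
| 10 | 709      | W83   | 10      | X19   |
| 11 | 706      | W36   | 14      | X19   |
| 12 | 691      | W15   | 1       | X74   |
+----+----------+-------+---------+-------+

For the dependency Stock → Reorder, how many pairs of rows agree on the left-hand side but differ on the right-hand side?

1

Stock=W15: violating pairs (6,12) — 1 pair.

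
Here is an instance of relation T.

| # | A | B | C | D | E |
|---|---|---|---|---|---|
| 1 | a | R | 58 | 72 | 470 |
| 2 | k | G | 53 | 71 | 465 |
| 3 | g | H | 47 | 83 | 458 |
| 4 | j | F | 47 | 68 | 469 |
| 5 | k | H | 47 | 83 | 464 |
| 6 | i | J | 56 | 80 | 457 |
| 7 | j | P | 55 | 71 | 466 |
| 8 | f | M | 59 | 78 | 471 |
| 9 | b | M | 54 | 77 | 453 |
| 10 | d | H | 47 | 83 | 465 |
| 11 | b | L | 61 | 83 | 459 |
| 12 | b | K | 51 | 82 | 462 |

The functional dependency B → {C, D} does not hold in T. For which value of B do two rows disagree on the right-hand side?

B=R: row 1 → {C,D} = (58, 72) ✓
B=G: row 2 → {C,D} = (53, 71) ✓
B=H: rows 3, 5, 10 → {C,D} = (47, 83), (47, 83), (47, 83) ✓
B=F: row 4 → {C,D} = (47, 68) ✓
B=J: row 6 → {C,D} = (56, 80) ✓
B=P: row 7 → {C,D} = (55, 71) ✓
B=M: rows 8, 9 → {C,D} takes values {(59, 78), (54, 77)} — violation
B=L: row 11 → {C,D} = (61, 83) ✓
B=K: row 12 → {C,D} = (51, 82) ✓
The only B value with inconsistent RHS is B=M.

M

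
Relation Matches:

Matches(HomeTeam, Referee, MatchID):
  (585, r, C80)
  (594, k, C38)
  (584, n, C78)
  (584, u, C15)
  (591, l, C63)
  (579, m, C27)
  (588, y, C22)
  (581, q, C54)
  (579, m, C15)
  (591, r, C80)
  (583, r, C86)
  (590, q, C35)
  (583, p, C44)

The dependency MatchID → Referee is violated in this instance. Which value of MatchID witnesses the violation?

MatchID=C80: 2 rows → Referee = r, r ✓
MatchID=C38: 1 row → Referee = k ✓
MatchID=C78: 1 row → Referee = n ✓
MatchID=C15: 2 rows → Referee takes values {u, m} — violation
MatchID=C63: 1 row → Referee = l ✓
MatchID=C27: 1 row → Referee = m ✓
MatchID=C22: 1 row → Referee = y ✓
MatchID=C54: 1 row → Referee = q ✓
MatchID=C86: 1 row → Referee = r ✓
MatchID=C35: 1 row → Referee = q ✓
MatchID=C44: 1 row → Referee = p ✓
The only MatchID value with inconsistent Referee is MatchID=C15.

C15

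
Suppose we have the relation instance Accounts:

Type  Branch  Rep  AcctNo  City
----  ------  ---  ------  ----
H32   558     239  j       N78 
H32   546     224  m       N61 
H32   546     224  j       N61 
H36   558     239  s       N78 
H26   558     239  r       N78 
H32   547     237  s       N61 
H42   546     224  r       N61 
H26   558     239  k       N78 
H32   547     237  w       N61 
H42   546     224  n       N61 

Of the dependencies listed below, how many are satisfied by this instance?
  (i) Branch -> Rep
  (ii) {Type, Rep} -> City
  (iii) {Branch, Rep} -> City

3

(i) Branch -> Rep: every LHS value maps to a single RHS value — holds.
(ii) {Type, Rep} -> City: every LHS value maps to a single RHS value — holds.
(iii) {Branch, Rep} -> City: every LHS value maps to a single RHS value — holds.
3 of the 3 dependencies hold.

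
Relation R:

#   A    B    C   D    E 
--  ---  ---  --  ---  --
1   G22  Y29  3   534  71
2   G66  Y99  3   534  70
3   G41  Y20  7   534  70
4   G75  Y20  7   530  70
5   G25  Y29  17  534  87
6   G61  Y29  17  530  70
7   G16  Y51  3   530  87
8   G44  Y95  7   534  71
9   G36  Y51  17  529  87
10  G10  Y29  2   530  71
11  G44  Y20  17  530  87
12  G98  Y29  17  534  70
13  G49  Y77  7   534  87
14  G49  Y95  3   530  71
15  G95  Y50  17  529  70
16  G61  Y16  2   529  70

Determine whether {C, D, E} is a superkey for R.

All 16 rows have distinct {C, D, E} values, so {C, D, E} → (all attributes) holds and {C, D, E} is a superkey.

Yes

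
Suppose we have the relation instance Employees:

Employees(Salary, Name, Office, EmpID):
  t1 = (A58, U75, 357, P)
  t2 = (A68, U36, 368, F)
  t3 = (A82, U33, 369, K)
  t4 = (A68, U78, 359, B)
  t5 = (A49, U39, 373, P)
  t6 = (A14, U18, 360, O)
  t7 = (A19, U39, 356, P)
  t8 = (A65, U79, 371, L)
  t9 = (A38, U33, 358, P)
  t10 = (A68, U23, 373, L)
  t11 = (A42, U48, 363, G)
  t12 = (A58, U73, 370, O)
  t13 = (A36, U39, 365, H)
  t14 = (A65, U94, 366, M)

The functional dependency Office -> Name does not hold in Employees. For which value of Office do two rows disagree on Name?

Office=357: row 1 → Name = U75 ✓
Office=368: row 2 → Name = U36 ✓
Office=369: row 3 → Name = U33 ✓
Office=359: row 4 → Name = U78 ✓
Office=373: rows 5, 10 → Name takes values {U39, U23} — violation
Office=360: row 6 → Name = U18 ✓
Office=356: row 7 → Name = U39 ✓
Office=371: row 8 → Name = U79 ✓
Office=358: row 9 → Name = U33 ✓
Office=363: row 11 → Name = U48 ✓
Office=370: row 12 → Name = U73 ✓
Office=365: row 13 → Name = U39 ✓
Office=366: row 14 → Name = U94 ✓
The only Office value with inconsistent Name is Office=373.

373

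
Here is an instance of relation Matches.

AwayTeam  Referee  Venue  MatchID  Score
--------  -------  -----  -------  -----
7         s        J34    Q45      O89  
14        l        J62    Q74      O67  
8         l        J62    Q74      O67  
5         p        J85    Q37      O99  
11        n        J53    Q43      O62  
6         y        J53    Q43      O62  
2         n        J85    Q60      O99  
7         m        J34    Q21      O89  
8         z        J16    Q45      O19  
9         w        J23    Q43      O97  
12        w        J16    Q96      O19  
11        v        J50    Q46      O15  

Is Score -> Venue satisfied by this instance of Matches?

Yes

Score=O89: 2 rows → Venue = J34, J34 ✓
Score=O67: 2 rows → Venue = J62, J62 ✓
Score=O99: 2 rows → Venue = J85, J85 ✓
Score=O62: 2 rows → Venue = J53, J53 ✓
Score=O19: 2 rows → Venue = J16, J16 ✓
Score=O97: 1 row → Venue = J23 ✓
Score=O15: 1 row → Venue = J50 ✓
Every Score value is associated with a single Venue value, so Score -> Venue holds.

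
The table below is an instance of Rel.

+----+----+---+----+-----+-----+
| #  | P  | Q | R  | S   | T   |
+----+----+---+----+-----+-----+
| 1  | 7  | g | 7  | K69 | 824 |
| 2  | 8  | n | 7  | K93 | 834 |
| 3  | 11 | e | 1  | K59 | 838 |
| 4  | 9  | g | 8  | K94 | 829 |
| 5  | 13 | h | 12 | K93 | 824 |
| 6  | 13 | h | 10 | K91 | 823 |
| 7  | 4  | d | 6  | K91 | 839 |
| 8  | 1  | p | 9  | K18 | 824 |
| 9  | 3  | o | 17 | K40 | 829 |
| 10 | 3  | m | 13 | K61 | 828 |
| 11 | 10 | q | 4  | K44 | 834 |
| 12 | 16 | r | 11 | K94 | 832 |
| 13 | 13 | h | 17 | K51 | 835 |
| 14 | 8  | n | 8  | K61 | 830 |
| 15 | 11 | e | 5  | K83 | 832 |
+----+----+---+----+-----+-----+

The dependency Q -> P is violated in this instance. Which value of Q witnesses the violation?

Q=g: rows 1, 4 → P takes values {7, 9} — violation
Q=n: rows 2, 14 → P = 8, 8 ✓
Q=e: rows 3, 15 → P = 11, 11 ✓
Q=h: rows 5, 6, 13 → P = 13, 13, 13 ✓
Q=d: row 7 → P = 4 ✓
Q=p: row 8 → P = 1 ✓
Q=o: row 9 → P = 3 ✓
Q=m: row 10 → P = 3 ✓
Q=q: row 11 → P = 10 ✓
Q=r: row 12 → P = 16 ✓
The only Q value with inconsistent P is Q=g.

g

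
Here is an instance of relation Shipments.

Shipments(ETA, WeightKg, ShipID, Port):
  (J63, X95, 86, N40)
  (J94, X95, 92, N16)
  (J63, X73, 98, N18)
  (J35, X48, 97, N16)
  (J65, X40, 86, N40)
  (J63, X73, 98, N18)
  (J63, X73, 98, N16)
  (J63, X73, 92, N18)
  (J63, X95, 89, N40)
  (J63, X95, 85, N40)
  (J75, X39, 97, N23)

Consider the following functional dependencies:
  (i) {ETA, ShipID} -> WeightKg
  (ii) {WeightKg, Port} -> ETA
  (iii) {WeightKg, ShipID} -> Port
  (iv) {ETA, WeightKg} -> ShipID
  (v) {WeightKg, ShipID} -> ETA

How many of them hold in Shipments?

(i) {ETA, ShipID} -> WeightKg: every LHS value maps to a single RHS value — holds.
(ii) {WeightKg, Port} -> ETA: every LHS value maps to a single RHS value — holds.
(iii) {WeightKg, ShipID} -> Port: (WeightKg=X73, ShipID=98): 3 rows → Port takes values {N18, N16} — violation — fails.
(iv) {ETA, WeightKg} -> ShipID: (ETA=J63, WeightKg=X95): 3 rows → ShipID takes values {86, 89, 85} — violation; (ETA=J63, WeightKg=X73): 4 rows → ShipID takes values {98, 92} — violation — fails.
(v) {WeightKg, ShipID} -> ETA: every LHS value maps to a single RHS value — holds.
3 of the 5 dependencies hold.

3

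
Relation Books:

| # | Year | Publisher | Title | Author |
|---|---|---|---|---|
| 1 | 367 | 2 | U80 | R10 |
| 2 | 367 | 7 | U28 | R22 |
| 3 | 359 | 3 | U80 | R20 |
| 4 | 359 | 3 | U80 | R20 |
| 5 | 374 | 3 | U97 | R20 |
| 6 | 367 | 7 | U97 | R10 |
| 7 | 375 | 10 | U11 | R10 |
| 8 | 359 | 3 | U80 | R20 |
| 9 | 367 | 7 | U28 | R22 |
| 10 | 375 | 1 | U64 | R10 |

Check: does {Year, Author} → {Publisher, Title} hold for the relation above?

(Year=367, Author=R10): rows 1, 6 → {Publisher,Title} takes values {(2, U80), (7, U97)} — violation
(Year=367, Author=R22): rows 2, 9 → {Publisher,Title} = (7, U28), (7, U28) ✓
(Year=359, Author=R20): rows 3, 4, 8 → {Publisher,Title} = (3, U80), (3, U80), (3, U80) ✓
(Year=374, Author=R20): row 5 → {Publisher,Title} = (3, U97) ✓
(Year=375, Author=R10): rows 7, 10 → {Publisher,Title} takes values {(10, U11), (1, U64)} — violation
Two rows agree on {Year, Author} but differ on {Publisher, Title}, so {Year, Author} → {Publisher, Title} does not hold.

No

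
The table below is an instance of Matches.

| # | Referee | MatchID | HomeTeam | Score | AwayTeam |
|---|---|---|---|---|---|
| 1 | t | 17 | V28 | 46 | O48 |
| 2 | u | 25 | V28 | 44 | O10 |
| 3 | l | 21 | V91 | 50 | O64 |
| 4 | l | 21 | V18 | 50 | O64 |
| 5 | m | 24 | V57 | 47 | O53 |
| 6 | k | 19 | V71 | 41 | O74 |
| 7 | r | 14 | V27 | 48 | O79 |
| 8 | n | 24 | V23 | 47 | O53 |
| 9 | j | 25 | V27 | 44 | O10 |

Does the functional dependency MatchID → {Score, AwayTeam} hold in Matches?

Yes

MatchID=17: row 1 → {Score,AwayTeam} = (46, O48) ✓
MatchID=25: rows 2, 9 → {Score,AwayTeam} = (44, O10), (44, O10) ✓
MatchID=21: rows 3, 4 → {Score,AwayTeam} = (50, O64), (50, O64) ✓
MatchID=24: rows 5, 8 → {Score,AwayTeam} = (47, O53), (47, O53) ✓
MatchID=19: row 6 → {Score,AwayTeam} = (41, O74) ✓
MatchID=14: row 7 → {Score,AwayTeam} = (48, O79) ✓
Every MatchID value is associated with a single {Score, AwayTeam} value, so MatchID → {Score, AwayTeam} holds.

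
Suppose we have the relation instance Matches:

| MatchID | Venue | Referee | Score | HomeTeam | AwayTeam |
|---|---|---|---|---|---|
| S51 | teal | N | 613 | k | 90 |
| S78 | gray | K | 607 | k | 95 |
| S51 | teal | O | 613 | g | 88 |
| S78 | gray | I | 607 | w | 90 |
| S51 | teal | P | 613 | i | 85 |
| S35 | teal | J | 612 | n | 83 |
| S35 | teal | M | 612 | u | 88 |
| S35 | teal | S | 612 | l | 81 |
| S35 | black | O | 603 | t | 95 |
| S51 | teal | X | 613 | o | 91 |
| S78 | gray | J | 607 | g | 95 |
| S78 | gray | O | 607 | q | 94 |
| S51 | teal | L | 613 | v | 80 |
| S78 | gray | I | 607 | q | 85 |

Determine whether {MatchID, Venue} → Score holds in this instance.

(MatchID=S51, Venue=teal): 5 rows → Score = 613, 613, 613, 613, 613 ✓
(MatchID=S78, Venue=gray): 5 rows → Score = 607, 607, 607, 607, 607 ✓
(MatchID=S35, Venue=teal): 3 rows → Score = 612, 612, 612 ✓
(MatchID=S35, Venue=black): 1 row → Score = 603 ✓
Every {MatchID, Venue} value is associated with a single Score value, so {MatchID, Venue} → Score holds.

Yes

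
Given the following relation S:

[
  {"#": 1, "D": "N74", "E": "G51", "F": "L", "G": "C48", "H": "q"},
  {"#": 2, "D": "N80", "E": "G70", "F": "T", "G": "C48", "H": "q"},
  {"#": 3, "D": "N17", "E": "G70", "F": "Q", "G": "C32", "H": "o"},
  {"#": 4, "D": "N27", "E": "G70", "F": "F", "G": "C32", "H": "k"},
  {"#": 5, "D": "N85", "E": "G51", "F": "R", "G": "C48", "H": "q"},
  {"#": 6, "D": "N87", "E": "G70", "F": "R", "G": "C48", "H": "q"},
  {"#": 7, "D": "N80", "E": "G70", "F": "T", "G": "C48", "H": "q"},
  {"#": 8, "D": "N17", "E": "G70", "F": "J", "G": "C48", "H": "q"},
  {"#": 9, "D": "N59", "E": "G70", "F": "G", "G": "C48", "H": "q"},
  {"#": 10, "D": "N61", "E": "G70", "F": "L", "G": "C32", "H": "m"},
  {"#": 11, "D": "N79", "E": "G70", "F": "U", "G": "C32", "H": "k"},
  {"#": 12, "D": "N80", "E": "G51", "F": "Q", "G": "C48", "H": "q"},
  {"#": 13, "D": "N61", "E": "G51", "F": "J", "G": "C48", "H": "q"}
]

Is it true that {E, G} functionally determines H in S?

(E=G51, G=C48): rows 1, 5, 12, 13 → H = q, q, q, q ✓
(E=G70, G=C48): rows 2, 6, 7, 8, 9 → H = q, q, q, q, q ✓
(E=G70, G=C32): rows 3, 4, 10, 11 → H takes values {o, k, m} — violation
Two rows agree on {E, G} but differ on H, so {E, G} -> H does not hold.

No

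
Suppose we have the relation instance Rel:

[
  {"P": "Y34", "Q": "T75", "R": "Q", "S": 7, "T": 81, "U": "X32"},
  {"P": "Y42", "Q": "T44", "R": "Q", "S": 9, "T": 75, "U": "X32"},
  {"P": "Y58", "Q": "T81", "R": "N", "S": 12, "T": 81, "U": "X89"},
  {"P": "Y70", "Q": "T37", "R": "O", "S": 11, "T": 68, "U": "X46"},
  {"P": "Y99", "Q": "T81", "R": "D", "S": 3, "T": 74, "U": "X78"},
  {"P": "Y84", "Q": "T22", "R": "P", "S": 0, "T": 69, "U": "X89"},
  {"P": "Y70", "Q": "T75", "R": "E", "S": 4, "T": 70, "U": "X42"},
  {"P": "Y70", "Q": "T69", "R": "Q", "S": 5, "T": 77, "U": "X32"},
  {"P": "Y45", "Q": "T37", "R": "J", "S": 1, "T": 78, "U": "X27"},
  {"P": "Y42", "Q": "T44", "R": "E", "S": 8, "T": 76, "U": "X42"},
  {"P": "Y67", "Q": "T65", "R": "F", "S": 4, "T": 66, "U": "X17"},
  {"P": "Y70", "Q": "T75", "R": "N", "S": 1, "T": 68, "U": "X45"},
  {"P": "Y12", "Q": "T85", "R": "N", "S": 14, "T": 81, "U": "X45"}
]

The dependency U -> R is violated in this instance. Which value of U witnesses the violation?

U=X32: 3 rows → R = Q, Q, Q ✓
U=X89: 2 rows → R takes values {N, P} — violation
U=X46: 1 row → R = O ✓
U=X78: 1 row → R = D ✓
U=X42: 2 rows → R = E, E ✓
U=X27: 1 row → R = J ✓
U=X17: 1 row → R = F ✓
U=X45: 2 rows → R = N, N ✓
The only U value with inconsistent R is U=X89.

X89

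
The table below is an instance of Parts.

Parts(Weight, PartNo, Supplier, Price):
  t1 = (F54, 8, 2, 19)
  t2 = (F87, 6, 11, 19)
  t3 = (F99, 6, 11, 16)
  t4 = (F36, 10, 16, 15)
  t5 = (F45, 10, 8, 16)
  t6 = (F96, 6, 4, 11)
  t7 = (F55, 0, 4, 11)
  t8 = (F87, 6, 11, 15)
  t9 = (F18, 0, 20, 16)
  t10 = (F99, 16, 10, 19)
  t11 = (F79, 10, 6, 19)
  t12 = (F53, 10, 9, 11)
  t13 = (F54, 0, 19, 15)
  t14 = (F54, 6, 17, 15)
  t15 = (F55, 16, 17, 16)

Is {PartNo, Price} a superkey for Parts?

No

Rows 8 and 14 have the same {PartNo, Price} value (PartNo=6, Price=15) but are distinct tuples, so {PartNo, Price} does not determine every attribute — not a superkey.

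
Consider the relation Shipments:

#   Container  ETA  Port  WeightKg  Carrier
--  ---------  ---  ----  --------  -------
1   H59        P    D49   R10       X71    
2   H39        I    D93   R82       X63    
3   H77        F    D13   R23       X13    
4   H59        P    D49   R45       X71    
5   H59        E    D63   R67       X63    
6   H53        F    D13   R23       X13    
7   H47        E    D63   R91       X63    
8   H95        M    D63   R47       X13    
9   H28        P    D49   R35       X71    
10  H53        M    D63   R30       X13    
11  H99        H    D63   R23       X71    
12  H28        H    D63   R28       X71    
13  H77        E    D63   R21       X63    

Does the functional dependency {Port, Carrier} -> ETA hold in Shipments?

Yes

(Port=D49, Carrier=X71): rows 1, 4, 9 → ETA = P, P, P ✓
(Port=D93, Carrier=X63): row 2 → ETA = I ✓
(Port=D13, Carrier=X13): rows 3, 6 → ETA = F, F ✓
(Port=D63, Carrier=X63): rows 5, 7, 13 → ETA = E, E, E ✓
(Port=D63, Carrier=X13): rows 8, 10 → ETA = M, M ✓
(Port=D63, Carrier=X71): rows 11, 12 → ETA = H, H ✓
Every {Port, Carrier} value is associated with a single ETA value, so {Port, Carrier} -> ETA holds.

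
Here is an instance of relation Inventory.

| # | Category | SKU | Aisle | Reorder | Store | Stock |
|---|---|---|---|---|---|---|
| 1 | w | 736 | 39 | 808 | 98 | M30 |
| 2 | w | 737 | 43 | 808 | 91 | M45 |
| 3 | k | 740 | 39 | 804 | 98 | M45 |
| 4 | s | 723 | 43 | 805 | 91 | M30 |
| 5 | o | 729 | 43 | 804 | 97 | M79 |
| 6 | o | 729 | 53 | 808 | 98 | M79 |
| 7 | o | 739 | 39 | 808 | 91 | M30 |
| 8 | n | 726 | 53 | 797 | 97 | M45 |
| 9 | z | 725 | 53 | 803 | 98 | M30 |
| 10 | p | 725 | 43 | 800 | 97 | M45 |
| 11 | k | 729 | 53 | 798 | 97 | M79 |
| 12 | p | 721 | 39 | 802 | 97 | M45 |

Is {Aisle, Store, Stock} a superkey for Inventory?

All 12 rows have distinct {Aisle, Store, Stock} values, so {Aisle, Store, Stock} → (all attributes) holds and {Aisle, Store, Stock} is a superkey.

Yes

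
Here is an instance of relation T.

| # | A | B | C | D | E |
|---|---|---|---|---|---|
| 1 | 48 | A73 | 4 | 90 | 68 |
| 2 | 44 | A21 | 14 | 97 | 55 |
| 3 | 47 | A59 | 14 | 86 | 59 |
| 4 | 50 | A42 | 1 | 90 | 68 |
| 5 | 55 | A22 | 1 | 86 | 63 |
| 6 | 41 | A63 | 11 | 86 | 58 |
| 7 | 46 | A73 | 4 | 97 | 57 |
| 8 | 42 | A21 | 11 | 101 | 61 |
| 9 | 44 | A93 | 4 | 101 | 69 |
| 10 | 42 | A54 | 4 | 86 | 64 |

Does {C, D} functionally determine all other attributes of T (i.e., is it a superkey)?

Yes

All 10 rows have distinct {C, D} values, so {C, D} → (all attributes) holds and {C, D} is a superkey.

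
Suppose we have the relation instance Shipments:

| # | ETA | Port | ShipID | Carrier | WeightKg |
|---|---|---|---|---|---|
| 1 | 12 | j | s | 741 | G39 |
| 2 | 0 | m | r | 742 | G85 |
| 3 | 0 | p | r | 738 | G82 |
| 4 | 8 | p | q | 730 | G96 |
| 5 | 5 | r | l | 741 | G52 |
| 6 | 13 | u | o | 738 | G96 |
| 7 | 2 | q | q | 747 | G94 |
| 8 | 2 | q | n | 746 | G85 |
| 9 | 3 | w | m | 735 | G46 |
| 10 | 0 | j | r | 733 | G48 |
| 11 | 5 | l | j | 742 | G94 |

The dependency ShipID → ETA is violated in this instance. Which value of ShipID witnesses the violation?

q

ShipID=s: row 1 → ETA = 12 ✓
ShipID=r: rows 2, 3, 10 → ETA = 0, 0, 0 ✓
ShipID=q: rows 4, 7 → ETA takes values {8, 2} — violation
ShipID=l: row 5 → ETA = 5 ✓
ShipID=o: row 6 → ETA = 13 ✓
ShipID=n: row 8 → ETA = 2 ✓
ShipID=m: row 9 → ETA = 3 ✓
ShipID=j: row 11 → ETA = 5 ✓
The only ShipID value with inconsistent ETA is ShipID=q.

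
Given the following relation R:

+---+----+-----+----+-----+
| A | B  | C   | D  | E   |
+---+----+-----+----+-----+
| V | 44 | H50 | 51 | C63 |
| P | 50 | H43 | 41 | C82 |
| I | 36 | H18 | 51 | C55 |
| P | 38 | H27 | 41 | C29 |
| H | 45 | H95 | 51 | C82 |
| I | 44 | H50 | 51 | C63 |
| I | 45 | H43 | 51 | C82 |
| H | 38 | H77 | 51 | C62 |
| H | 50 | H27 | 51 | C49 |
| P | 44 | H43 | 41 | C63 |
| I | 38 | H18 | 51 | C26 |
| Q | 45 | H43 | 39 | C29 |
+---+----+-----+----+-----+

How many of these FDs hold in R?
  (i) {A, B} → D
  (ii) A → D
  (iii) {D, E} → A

(i) {A, B} → D: every LHS value maps to a single RHS value — holds.
(ii) A → D: every LHS value maps to a single RHS value — holds.
(iii) {D, E} → A: (D=51, E=C63): 2 rows → A takes values {V, I} — violation; (D=51, E=C82): 2 rows → A takes values {H, I} — violation — fails.
2 of the 3 dependencies hold.

2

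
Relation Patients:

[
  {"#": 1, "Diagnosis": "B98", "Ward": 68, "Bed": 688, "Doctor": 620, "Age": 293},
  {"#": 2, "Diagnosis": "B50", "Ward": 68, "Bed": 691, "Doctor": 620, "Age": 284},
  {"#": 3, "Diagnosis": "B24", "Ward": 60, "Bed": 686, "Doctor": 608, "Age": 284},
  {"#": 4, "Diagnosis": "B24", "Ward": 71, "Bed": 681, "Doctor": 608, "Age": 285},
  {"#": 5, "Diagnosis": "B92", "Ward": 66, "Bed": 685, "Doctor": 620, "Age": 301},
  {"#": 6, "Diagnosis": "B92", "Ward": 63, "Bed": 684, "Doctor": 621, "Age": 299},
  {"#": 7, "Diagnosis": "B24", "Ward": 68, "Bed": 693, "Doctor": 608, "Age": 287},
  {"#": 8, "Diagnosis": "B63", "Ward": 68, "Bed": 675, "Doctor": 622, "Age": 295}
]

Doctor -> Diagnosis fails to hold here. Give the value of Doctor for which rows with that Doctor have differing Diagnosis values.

620

Doctor=620: rows 1, 2, 5 → Diagnosis takes values {B98, B50, B92} — violation
Doctor=608: rows 3, 4, 7 → Diagnosis = B24, B24, B24 ✓
Doctor=621: row 6 → Diagnosis = B92 ✓
Doctor=622: row 8 → Diagnosis = B63 ✓
The only Doctor value with inconsistent Diagnosis is Doctor=620.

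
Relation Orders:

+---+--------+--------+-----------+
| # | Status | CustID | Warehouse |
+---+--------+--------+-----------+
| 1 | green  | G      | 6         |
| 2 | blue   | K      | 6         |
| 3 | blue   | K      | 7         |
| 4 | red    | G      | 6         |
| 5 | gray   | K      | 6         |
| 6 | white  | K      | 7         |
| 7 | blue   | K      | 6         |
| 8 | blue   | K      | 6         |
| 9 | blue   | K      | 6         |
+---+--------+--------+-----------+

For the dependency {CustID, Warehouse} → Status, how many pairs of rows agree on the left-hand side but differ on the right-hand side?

(CustID=G, Warehouse=6): violating pairs (1,4) — 1 pair.
(CustID=K, Warehouse=6): violating pairs (2,5), (5,7), (5,8), (5,9) — 4 pairs.
(CustID=K, Warehouse=7): violating pairs (3,6) — 1 pair.

6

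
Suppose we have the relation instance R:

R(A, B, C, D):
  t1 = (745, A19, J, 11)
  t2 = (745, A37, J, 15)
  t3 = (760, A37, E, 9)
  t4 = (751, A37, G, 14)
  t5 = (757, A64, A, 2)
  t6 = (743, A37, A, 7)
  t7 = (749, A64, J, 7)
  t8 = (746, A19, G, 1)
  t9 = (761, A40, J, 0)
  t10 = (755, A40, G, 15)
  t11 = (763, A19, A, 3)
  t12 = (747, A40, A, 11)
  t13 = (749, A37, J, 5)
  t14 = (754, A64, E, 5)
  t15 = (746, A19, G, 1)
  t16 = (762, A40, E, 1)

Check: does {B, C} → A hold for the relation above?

(B=A19, C=J): row 1 → A = 745 ✓
(B=A37, C=J): rows 2, 13 → A takes values {745, 749} — violation
(B=A37, C=E): row 3 → A = 760 ✓
(B=A37, C=G): row 4 → A = 751 ✓
(B=A64, C=A): row 5 → A = 757 ✓
(B=A37, C=A): row 6 → A = 743 ✓
(B=A64, C=J): row 7 → A = 749 ✓
(B=A19, C=G): rows 8, 15 → A = 746, 746 ✓
(B=A40, C=J): row 9 → A = 761 ✓
(B=A40, C=G): row 10 → A = 755 ✓
(B=A19, C=A): row 11 → A = 763 ✓
(B=A40, C=A): row 12 → A = 747 ✓
(B=A64, C=E): row 14 → A = 754 ✓
(B=A40, C=E): row 16 → A = 762 ✓
Two rows agree on {B, C} but differ on A, so {B, C} → A does not hold.

No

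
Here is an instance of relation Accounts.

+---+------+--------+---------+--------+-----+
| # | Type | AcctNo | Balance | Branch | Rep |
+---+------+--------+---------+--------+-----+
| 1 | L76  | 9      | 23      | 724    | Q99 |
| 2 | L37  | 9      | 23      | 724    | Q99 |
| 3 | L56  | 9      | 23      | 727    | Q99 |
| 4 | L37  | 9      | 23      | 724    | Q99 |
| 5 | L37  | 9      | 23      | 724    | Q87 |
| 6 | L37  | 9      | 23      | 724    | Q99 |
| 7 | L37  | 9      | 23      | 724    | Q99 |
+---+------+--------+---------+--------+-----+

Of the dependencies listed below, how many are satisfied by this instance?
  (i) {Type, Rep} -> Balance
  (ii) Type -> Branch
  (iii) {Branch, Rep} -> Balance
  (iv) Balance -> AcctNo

4

(i) {Type, Rep} -> Balance: every LHS value maps to a single RHS value — holds.
(ii) Type -> Branch: every LHS value maps to a single RHS value — holds.
(iii) {Branch, Rep} -> Balance: every LHS value maps to a single RHS value — holds.
(iv) Balance -> AcctNo: every LHS value maps to a single RHS value — holds.
4 of the 4 dependencies hold.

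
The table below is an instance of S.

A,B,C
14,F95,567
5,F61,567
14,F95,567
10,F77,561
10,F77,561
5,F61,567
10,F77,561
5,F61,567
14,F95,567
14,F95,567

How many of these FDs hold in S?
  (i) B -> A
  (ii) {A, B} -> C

(i) B -> A: every LHS value maps to a single RHS value — holds.
(ii) {A, B} -> C: every LHS value maps to a single RHS value — holds.
2 of the 2 dependencies hold.

2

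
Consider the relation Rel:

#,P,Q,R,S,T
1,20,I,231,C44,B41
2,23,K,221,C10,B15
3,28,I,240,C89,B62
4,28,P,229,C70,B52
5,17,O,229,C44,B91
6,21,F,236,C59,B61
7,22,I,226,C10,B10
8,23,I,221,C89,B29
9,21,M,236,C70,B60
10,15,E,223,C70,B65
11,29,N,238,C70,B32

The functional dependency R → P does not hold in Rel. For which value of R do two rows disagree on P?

229

R=231: row 1 → P = 20 ✓
R=221: rows 2, 8 → P = 23, 23 ✓
R=240: row 3 → P = 28 ✓
R=229: rows 4, 5 → P takes values {28, 17} — violation
R=236: rows 6, 9 → P = 21, 21 ✓
R=226: row 7 → P = 22 ✓
R=223: row 10 → P = 15 ✓
R=238: row 11 → P = 29 ✓
The only R value with inconsistent P is R=229.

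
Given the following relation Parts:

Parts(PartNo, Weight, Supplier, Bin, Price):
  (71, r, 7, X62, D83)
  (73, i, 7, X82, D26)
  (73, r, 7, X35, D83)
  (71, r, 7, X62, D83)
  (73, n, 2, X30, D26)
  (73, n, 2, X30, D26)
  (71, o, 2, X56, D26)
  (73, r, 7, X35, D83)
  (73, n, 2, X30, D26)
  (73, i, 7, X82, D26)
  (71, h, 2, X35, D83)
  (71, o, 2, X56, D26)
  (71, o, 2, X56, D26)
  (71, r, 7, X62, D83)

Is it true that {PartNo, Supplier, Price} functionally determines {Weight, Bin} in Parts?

Yes

(PartNo=71, Supplier=7, Price=D83): 3 rows → {Weight,Bin} = (r, X62), (r, X62), (r, X62) ✓
(PartNo=73, Supplier=7, Price=D26): 2 rows → {Weight,Bin} = (i, X82), (i, X82) ✓
(PartNo=73, Supplier=7, Price=D83): 2 rows → {Weight,Bin} = (r, X35), (r, X35) ✓
(PartNo=73, Supplier=2, Price=D26): 3 rows → {Weight,Bin} = (n, X30), (n, X30), (n, X30) ✓
(PartNo=71, Supplier=2, Price=D26): 3 rows → {Weight,Bin} = (o, X56), (o, X56), (o, X56) ✓
(PartNo=71, Supplier=2, Price=D83): 1 row → {Weight,Bin} = (h, X35) ✓
Every {PartNo, Supplier, Price} value is associated with a single {Weight, Bin} value, so {PartNo, Supplier, Price} → {Weight, Bin} holds.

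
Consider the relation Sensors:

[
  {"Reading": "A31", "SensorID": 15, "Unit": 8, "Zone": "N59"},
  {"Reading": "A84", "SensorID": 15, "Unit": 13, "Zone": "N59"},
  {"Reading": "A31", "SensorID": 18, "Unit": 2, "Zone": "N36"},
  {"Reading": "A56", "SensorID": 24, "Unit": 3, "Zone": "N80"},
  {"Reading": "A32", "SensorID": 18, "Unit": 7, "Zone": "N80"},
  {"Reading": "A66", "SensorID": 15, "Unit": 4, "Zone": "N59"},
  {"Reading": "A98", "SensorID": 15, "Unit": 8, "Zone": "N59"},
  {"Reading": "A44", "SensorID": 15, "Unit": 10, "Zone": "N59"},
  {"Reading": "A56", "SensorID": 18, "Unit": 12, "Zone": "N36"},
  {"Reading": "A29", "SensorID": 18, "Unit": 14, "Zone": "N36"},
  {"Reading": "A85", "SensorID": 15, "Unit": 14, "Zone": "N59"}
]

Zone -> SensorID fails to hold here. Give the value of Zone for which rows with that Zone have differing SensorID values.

Zone=N59: 6 rows → SensorID = 15, 15, 15, 15, 15, 15 ✓
Zone=N36: 3 rows → SensorID = 18, 18, 18 ✓
Zone=N80: 2 rows → SensorID takes values {24, 18} — violation
The only Zone value with inconsistent SensorID is Zone=N80.

N80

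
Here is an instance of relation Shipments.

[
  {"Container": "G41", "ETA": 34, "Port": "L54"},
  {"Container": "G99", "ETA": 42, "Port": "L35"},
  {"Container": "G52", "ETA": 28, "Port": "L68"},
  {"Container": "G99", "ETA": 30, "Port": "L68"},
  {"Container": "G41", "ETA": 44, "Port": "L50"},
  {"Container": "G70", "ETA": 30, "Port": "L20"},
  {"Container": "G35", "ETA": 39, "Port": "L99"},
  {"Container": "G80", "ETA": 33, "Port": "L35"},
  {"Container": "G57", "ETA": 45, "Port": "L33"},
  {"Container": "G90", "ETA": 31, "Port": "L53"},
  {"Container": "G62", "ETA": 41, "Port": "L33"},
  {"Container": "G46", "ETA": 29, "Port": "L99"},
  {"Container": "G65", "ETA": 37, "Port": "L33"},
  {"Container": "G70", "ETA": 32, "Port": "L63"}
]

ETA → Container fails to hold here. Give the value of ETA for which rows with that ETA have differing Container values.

30

ETA=34: 1 row → Container = G41 ✓
ETA=42: 1 row → Container = G99 ✓
ETA=28: 1 row → Container = G52 ✓
ETA=30: 2 rows → Container takes values {G99, G70} — violation
ETA=44: 1 row → Container = G41 ✓
ETA=39: 1 row → Container = G35 ✓
ETA=33: 1 row → Container = G80 ✓
ETA=45: 1 row → Container = G57 ✓
ETA=31: 1 row → Container = G90 ✓
ETA=41: 1 row → Container = G62 ✓
ETA=29: 1 row → Container = G46 ✓
ETA=37: 1 row → Container = G65 ✓
ETA=32: 1 row → Container = G70 ✓
The only ETA value with inconsistent Container is ETA=30.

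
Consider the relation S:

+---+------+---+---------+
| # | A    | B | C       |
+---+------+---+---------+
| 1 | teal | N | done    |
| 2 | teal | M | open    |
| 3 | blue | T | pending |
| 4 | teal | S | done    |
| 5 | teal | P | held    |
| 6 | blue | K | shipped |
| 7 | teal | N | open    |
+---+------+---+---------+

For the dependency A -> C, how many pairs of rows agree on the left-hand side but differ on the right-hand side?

A=teal: violating pairs (1,2), (1,5), (1,7), (2,4), (2,5), (4,5), (4,7), (5,7) — 8 pairs.
A=blue: violating pairs (3,6) — 1 pair.

9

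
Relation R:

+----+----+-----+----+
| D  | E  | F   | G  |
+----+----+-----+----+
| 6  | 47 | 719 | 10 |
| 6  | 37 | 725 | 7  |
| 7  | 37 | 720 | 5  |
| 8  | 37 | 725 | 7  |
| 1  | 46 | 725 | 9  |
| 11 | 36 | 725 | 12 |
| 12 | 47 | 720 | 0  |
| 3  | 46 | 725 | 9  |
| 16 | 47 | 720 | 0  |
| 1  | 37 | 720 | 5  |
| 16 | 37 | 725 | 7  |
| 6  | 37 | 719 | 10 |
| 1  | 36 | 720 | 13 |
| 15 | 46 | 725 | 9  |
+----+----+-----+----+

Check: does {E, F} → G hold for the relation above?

Yes

(E=47, F=719): 1 row → G = 10 ✓
(E=37, F=725): 3 rows → G = 7, 7, 7 ✓
(E=37, F=720): 2 rows → G = 5, 5 ✓
(E=46, F=725): 3 rows → G = 9, 9, 9 ✓
(E=36, F=725): 1 row → G = 12 ✓
(E=47, F=720): 2 rows → G = 0, 0 ✓
(E=37, F=719): 1 row → G = 10 ✓
(E=36, F=720): 1 row → G = 13 ✓
Every {E, F} value is associated with a single G value, so {E, F} → G holds.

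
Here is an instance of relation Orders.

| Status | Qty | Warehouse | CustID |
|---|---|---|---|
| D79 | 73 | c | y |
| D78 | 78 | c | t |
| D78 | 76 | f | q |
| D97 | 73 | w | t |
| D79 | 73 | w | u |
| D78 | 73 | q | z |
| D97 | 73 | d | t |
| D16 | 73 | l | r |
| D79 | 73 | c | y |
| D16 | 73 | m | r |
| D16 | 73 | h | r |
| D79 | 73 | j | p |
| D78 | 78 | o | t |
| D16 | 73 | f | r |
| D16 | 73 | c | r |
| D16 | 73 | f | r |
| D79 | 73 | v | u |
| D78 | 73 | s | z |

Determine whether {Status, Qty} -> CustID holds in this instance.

No

(Status=D79, Qty=73): 5 rows → CustID takes values {y, u, p} — violation
(Status=D78, Qty=78): 2 rows → CustID = t, t ✓
(Status=D78, Qty=76): 1 row → CustID = q ✓
(Status=D97, Qty=73): 2 rows → CustID = t, t ✓
(Status=D78, Qty=73): 2 rows → CustID = z, z ✓
(Status=D16, Qty=73): 6 rows → CustID = r, r, r, r, r, r ✓
Two rows agree on {Status, Qty} but differ on CustID, so {Status, Qty} -> CustID does not hold.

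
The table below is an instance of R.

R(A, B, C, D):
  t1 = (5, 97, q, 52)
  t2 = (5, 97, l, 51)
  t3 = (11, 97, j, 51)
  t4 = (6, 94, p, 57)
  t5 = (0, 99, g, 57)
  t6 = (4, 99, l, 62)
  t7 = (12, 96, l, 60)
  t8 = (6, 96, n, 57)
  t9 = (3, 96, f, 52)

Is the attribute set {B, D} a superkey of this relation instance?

No

Rows 2 and 3 have the same {B, D} value (B=97, D=51) but are distinct tuples, so {B, D} does not determine every attribute — not a superkey.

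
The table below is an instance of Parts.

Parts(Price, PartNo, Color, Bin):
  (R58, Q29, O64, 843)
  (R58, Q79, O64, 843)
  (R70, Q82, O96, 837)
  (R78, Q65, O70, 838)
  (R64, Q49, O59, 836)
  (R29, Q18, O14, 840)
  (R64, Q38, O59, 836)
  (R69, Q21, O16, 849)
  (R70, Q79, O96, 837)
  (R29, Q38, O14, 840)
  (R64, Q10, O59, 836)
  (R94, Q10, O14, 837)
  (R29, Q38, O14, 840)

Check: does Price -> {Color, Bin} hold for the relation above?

Yes

Price=R58: 2 rows → {Color,Bin} = (O64, 843), (O64, 843) ✓
Price=R70: 2 rows → {Color,Bin} = (O96, 837), (O96, 837) ✓
Price=R78: 1 row → {Color,Bin} = (O70, 838) ✓
Price=R64: 3 rows → {Color,Bin} = (O59, 836), (O59, 836), (O59, 836) ✓
Price=R29: 3 rows → {Color,Bin} = (O14, 840), (O14, 840), (O14, 840) ✓
Price=R69: 1 row → {Color,Bin} = (O16, 849) ✓
Price=R94: 1 row → {Color,Bin} = (O14, 837) ✓
Every Price value is associated with a single {Color, Bin} value, so Price -> {Color, Bin} holds.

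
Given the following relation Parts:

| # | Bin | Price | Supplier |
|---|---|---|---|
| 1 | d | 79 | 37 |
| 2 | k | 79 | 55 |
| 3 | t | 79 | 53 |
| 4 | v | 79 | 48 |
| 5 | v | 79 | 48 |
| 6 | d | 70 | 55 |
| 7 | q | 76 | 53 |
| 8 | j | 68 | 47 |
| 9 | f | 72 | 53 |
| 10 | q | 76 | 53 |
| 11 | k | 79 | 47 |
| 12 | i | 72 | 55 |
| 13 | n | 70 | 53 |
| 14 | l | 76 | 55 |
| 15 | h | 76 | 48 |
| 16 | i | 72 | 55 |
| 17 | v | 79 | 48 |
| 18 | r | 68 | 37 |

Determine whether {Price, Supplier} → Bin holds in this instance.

(Price=79, Supplier=37): row 1 → Bin = d ✓
(Price=79, Supplier=55): row 2 → Bin = k ✓
(Price=79, Supplier=53): row 3 → Bin = t ✓
(Price=79, Supplier=48): rows 4, 5, 17 → Bin = v, v, v ✓
(Price=70, Supplier=55): row 6 → Bin = d ✓
(Price=76, Supplier=53): rows 7, 10 → Bin = q, q ✓
(Price=68, Supplier=47): row 8 → Bin = j ✓
(Price=72, Supplier=53): row 9 → Bin = f ✓
(Price=79, Supplier=47): row 11 → Bin = k ✓
(Price=72, Supplier=55): rows 12, 16 → Bin = i, i ✓
(Price=70, Supplier=53): row 13 → Bin = n ✓
(Price=76, Supplier=55): row 14 → Bin = l ✓
(Price=76, Supplier=48): row 15 → Bin = h ✓
(Price=68, Supplier=37): row 18 → Bin = r ✓
Every {Price, Supplier} value is associated with a single Bin value, so {Price, Supplier} → Bin holds.

Yes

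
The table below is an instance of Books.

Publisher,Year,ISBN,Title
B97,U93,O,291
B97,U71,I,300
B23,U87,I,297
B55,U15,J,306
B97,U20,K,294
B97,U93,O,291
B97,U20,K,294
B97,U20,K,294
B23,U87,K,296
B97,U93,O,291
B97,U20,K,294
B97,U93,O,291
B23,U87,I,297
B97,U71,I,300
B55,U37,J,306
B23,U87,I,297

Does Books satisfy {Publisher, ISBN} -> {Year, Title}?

No

(Publisher=B97, ISBN=O): 4 rows → {Year,Title} = (U93, 291), (U93, 291), (U93, 291), (U93, 291) ✓
(Publisher=B97, ISBN=I): 2 rows → {Year,Title} = (U71, 300), (U71, 300) ✓
(Publisher=B23, ISBN=I): 3 rows → {Year,Title} = (U87, 297), (U87, 297), (U87, 297) ✓
(Publisher=B55, ISBN=J): 2 rows → {Year,Title} takes values {(U15, 306), (U37, 306)} — violation
(Publisher=B97, ISBN=K): 4 rows → {Year,Title} = (U20, 294), (U20, 294), (U20, 294), (U20, 294) ✓
(Publisher=B23, ISBN=K): 1 row → {Year,Title} = (U87, 296) ✓
Two rows agree on {Publisher, ISBN} but differ on {Year, Title}, so {Publisher, ISBN} -> {Year, Title} does not hold.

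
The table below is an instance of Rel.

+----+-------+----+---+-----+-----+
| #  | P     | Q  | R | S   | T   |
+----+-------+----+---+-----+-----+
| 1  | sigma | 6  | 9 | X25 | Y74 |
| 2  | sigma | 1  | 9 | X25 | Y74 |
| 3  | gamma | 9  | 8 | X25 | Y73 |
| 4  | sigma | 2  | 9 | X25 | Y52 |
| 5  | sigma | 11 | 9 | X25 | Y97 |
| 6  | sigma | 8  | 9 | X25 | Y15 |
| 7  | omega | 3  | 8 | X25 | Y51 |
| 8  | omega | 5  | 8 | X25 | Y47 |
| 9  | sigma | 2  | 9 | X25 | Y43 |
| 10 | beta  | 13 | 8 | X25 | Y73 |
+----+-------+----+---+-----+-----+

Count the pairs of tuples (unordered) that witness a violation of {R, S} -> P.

5

(R=9, S=X25): all 6 rows agree on P — 0 pairs.
(R=8, S=X25): violating pairs (3,7), (3,8), (3,10), (7,10), (8,10) — 5 pairs.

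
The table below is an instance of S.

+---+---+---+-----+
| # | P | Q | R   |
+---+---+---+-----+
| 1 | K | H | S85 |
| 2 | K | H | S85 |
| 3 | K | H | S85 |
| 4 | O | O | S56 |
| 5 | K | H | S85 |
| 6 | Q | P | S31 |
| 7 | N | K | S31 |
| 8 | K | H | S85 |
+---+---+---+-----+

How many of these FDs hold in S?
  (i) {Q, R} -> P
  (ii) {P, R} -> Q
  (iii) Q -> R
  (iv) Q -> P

(i) {Q, R} -> P: every LHS value maps to a single RHS value — holds.
(ii) {P, R} -> Q: every LHS value maps to a single RHS value — holds.
(iii) Q -> R: every LHS value maps to a single RHS value — holds.
(iv) Q -> P: every LHS value maps to a single RHS value — holds.
4 of the 4 dependencies hold.

4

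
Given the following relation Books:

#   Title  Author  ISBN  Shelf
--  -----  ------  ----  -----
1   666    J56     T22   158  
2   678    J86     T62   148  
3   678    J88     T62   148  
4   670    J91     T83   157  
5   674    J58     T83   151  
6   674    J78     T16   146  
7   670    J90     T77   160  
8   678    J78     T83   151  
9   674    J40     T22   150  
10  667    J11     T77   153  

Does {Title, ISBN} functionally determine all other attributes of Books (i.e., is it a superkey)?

Rows 2 and 3 have the same {Title, ISBN} value (Title=678, ISBN=T62) but are distinct tuples, so {Title, ISBN} does not determine every attribute — not a superkey.

No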